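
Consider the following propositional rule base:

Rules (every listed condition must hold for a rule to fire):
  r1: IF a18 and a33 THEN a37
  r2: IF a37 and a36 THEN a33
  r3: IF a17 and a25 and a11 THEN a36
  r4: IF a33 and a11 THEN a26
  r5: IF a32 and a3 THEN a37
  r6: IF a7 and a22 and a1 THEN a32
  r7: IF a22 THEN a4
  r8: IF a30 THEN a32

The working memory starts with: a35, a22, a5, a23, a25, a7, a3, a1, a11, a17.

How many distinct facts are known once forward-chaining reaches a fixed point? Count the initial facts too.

16

Round 1: r3 [IF a17 and a25 and a11 THEN a36]; r6 [IF a7 and a22 and a1 THEN a32]; r7 [IF a22 THEN a4]. New: a36, a32, a4.
Round 2: r5 [IF a32 and a3 THEN a37]. New: a37.
Round 3: r2 [IF a37 and a36 THEN a33]. New: a33.
Round 4: r4 [IF a33 and a11 THEN a26]. New: a26.
Closure: {a1, a11, a17, a22, a23, a25, a26, a3, a32, a33, a35, a36, a37, a4, a5, a7} — 16 facts.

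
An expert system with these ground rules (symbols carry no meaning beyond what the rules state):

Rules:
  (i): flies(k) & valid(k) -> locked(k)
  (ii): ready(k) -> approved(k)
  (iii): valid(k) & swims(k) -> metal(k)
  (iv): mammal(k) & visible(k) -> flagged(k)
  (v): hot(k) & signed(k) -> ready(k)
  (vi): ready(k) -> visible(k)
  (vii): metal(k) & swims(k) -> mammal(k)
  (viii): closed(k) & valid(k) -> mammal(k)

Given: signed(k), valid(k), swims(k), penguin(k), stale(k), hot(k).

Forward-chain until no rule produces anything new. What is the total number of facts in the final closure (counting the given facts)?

12

[1] (iii) [valid(k) & swims(k) -> metal(k)]; (v) [hot(k) & signed(k) -> ready(k)]. ⇒ new: metal(k), ready(k).
[2] (ii) [ready(k) -> approved(k)]; (vi) [ready(k) -> visible(k)]; (vii) [metal(k) & swims(k) -> mammal(k)]. ⇒ new: approved(k), visible(k), mammal(k).
[3] (iv) [mammal(k) & visible(k) -> flagged(k)]. ⇒ new: flagged(k).
Closure: {approved(k), flagged(k), hot(k), mammal(k), metal(k), penguin(k), ready(k), signed(k), stale(k), swims(k), valid(k), visible(k)} — 12 facts.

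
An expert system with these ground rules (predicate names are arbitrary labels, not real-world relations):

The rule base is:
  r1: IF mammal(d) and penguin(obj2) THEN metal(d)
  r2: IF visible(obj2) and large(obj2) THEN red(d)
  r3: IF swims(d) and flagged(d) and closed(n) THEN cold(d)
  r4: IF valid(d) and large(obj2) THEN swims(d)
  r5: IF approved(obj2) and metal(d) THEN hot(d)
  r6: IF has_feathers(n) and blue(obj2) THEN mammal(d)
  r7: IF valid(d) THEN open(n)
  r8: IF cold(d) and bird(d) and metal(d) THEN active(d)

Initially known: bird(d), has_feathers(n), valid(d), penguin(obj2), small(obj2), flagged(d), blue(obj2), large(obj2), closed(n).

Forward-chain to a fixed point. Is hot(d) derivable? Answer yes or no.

no

Round 1 — r4, r6, r7, derive swims(d), mammal(d), open(n).
Round 2 — r1, r3, derive metal(d), cold(d).
Round 3 — r8, derive active(d).
Fixed point reached. hot(d) is concluded only by r5; r5 needs approved(obj2) (never derived).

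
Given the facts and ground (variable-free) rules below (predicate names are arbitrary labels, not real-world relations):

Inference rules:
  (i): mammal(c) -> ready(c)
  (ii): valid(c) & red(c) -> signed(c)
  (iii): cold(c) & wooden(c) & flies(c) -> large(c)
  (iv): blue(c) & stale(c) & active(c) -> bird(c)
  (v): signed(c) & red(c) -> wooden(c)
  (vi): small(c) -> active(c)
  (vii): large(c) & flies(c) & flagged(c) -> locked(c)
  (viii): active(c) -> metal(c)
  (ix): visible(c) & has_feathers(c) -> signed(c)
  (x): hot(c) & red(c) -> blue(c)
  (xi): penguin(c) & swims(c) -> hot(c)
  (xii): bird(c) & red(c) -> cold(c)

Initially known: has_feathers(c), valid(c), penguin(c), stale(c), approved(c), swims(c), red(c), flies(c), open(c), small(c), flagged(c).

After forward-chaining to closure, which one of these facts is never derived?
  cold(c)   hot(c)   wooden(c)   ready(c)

ready(c)

Round 1 fires (ii), (vi), (xi), giving signed(c), active(c), hot(c).
Round 2 fires (v), (viii), (x), giving wooden(c), metal(c), blue(c).
Round 3 fires (iv), giving bird(c).
Round 4 fires (xii), giving cold(c).
Round 5 fires (iii), giving large(c).
Round 6 fires (vii), giving locked(c).
Derived: cold(c) (round 4), wooden(c) (round 2), hot(c) (round 1). ready(c) never appears in any round.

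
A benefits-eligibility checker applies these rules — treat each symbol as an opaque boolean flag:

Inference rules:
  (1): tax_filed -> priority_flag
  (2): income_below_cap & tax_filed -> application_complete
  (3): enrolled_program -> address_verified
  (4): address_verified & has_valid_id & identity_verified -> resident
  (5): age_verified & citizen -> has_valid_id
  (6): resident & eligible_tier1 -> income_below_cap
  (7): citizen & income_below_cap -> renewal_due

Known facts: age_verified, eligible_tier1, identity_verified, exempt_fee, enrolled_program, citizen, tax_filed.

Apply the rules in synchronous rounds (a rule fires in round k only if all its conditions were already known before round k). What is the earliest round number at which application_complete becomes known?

4

Round 1: (1) [tax_filed -> priority_flag]; (3) [enrolled_program -> address_verified]; (5) [age_verified & citizen -> has_valid_id]. Adds priority_flag, address_verified, has_valid_id.
Round 2: (4) [address_verified & has_valid_id & identity_verified -> resident]. Adds resident.
Round 3: (6) [resident & eligible_tier1 -> income_below_cap]. Adds income_below_cap.
Round 4: (2) [income_below_cap & tax_filed -> application_complete]; (7) [citizen & income_below_cap -> renewal_due]. Adds application_complete, renewal_due.
application_complete first appears in round 4.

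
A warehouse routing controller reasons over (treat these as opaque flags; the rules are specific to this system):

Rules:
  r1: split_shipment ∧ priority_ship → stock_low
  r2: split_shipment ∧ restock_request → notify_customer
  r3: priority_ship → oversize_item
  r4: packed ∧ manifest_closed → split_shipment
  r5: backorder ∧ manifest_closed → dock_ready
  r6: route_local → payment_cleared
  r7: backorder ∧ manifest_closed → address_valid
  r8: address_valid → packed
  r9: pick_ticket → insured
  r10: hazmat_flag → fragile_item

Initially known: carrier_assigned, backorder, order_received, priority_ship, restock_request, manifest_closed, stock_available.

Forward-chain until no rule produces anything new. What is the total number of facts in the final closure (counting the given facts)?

[1] r3 [priority_ship → oversize_item]; r5 [backorder ∧ manifest_closed → dock_ready]; r7 [backorder ∧ manifest_closed → address_valid]. ⇒ new: oversize_item, dock_ready, address_valid.
[2] r8 [address_valid → packed]. ⇒ new: packed.
[3] r4 [packed ∧ manifest_closed → split_shipment]. ⇒ new: split_shipment.
[4] r1 [split_shipment ∧ priority_ship → stock_low]; r2 [split_shipment ∧ restock_request → notify_customer]. ⇒ new: stock_low, notify_customer.
Closure: {address_valid, backorder, carrier_assigned, dock_ready, manifest_closed, notify_customer, order_received, oversize_item, packed, priority_ship, restock_request, split_shipment, stock_available, stock_low} — 14 facts.

14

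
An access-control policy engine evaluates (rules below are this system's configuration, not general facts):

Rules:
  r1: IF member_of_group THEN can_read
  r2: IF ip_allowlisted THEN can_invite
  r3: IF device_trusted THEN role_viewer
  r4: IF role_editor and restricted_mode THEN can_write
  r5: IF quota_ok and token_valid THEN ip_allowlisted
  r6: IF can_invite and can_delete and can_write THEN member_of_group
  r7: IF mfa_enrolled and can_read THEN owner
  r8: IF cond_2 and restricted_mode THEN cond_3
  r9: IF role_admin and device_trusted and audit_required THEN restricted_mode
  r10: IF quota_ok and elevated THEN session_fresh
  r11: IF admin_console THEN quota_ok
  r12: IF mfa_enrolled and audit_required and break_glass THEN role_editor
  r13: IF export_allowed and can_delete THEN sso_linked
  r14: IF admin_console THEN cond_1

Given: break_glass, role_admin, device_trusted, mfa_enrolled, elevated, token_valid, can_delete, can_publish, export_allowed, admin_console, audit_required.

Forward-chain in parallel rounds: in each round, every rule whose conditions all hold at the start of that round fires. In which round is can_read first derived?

Round 1 — r3, r9, r11, r12, r13, r14, derive role_viewer, restricted_mode, quota_ok, role_editor, sso_linked, cond_1.
Round 2 — r4, r5, r10, derive can_write, ip_allowlisted, session_fresh.
Round 3 — r2, derive can_invite.
Round 4 — r6, derive member_of_group.
Round 5 — r1, derive can_read.
can_read first appears in round 5.

5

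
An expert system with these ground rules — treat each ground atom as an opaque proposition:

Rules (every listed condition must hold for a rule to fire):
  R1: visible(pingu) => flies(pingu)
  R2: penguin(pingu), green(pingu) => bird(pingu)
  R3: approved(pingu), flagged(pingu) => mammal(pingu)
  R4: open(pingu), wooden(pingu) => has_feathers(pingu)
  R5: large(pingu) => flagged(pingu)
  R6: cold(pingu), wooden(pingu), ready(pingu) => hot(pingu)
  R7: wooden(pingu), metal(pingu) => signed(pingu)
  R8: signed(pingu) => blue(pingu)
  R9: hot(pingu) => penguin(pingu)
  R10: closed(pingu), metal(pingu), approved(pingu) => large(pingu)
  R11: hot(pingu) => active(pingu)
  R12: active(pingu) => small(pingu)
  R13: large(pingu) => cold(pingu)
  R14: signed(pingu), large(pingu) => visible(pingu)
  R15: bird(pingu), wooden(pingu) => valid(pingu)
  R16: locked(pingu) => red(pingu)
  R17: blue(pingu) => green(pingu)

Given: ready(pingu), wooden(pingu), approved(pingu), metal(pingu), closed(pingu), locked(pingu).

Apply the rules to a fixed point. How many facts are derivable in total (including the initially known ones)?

Round 1: R7 [wooden(pingu), metal(pingu) => signed(pingu)]; R10 [closed(pingu), metal(pingu), approved(pingu) => large(pingu)]; R16 [locked(pingu) => red(pingu)]. New: signed(pingu), large(pingu), red(pingu).
Round 2: R5 [large(pingu) => flagged(pingu)]; R8 [signed(pingu) => blue(pingu)]; R13 [large(pingu) => cold(pingu)]; R14 [signed(pingu), large(pingu) => visible(pingu)]. New: flagged(pingu), blue(pingu), cold(pingu), visible(pingu).
Round 3: R1 [visible(pingu) => flies(pingu)]; R3 [approved(pingu), flagged(pingu) => mammal(pingu)]; R6 [cold(pingu), wooden(pingu), ready(pingu) => hot(pingu)]; R17 [blue(pingu) => green(pingu)]. New: flies(pingu), mammal(pingu), hot(pingu), green(pingu).
Round 4: R9 [hot(pingu) => penguin(pingu)]; R11 [hot(pingu) => active(pingu)]. New: penguin(pingu), active(pingu).
Round 5: R2 [penguin(pingu), green(pingu) => bird(pingu)]; R12 [active(pingu) => small(pingu)]. New: bird(pingu), small(pingu).
Round 6: R15 [bird(pingu), wooden(pingu) => valid(pingu)]. New: valid(pingu).
Closure: {active(pingu), approved(pingu), bird(pingu), blue(pingu), closed(pingu), cold(pingu), flagged(pingu), flies(pingu), green(pingu), hot(pingu), large(pingu), locked(pingu), mammal(pingu), metal(pingu), penguin(pingu), ready(pingu), red(pingu), signed(pingu), small(pingu), valid(pingu), visible(pingu), wooden(pingu)} — 22 facts.

22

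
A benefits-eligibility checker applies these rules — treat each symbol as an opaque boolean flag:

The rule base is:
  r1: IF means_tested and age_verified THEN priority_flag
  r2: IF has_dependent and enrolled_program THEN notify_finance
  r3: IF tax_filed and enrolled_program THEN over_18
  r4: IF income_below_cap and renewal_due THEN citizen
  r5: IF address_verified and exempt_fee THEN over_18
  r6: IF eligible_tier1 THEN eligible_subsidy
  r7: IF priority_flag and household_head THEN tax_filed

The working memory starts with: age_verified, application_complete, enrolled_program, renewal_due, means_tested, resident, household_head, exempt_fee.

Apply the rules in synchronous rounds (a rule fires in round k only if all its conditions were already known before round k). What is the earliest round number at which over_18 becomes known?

Round 1 — r1, derive priority_flag.
Round 2 — r7, derive tax_filed.
Round 3 — r3, derive over_18.
over_18 first appears in round 3.

3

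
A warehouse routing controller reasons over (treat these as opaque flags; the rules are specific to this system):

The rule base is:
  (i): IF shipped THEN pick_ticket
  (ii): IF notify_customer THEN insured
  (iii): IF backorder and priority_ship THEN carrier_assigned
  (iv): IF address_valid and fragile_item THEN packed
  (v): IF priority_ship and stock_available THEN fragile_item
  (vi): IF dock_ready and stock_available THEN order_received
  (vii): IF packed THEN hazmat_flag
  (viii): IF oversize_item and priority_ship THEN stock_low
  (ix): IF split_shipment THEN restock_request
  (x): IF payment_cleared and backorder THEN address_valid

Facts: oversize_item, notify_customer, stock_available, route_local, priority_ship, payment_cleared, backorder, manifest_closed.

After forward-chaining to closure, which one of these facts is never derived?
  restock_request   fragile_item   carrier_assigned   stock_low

restock_request

[1] (ii) [IF notify_customer THEN insured]; (iii) [IF backorder and priority_ship THEN carrier_assigned]; (v) [IF priority_ship and stock_available THEN fragile_item]; (viii) [IF oversize_item and priority_ship THEN stock_low]; (x) [IF payment_cleared and backorder THEN address_valid]. ⇒ new: insured, carrier_assigned, fragile_item, stock_low, address_valid.
[2] (iv) [IF address_valid and fragile_item THEN packed]. ⇒ new: packed.
[3] (vii) [IF packed THEN hazmat_flag]. ⇒ new: hazmat_flag.
Derived: fragile_item (round 1), stock_low (round 1), carrier_assigned (round 1). restock_request never appears in any round.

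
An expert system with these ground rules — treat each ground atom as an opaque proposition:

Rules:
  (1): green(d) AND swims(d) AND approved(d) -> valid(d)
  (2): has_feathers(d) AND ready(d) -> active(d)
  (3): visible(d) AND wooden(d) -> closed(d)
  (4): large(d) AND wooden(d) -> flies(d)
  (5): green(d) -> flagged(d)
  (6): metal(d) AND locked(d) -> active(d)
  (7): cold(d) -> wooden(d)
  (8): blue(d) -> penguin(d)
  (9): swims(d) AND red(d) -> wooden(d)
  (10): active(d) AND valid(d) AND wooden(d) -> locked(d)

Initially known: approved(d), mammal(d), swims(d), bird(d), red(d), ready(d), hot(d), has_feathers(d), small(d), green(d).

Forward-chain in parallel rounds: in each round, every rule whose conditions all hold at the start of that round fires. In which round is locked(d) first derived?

Round 1: (1) [green(d) AND swims(d) AND approved(d) -> valid(d)]; (2) [has_feathers(d) AND ready(d) -> active(d)]; (5) [green(d) -> flagged(d)]; (9) [swims(d) AND red(d) -> wooden(d)]. New: valid(d), active(d), flagged(d), wooden(d).
Round 2: (10) [active(d) AND valid(d) AND wooden(d) -> locked(d)]. New: locked(d).
locked(d) first appears in round 2.

2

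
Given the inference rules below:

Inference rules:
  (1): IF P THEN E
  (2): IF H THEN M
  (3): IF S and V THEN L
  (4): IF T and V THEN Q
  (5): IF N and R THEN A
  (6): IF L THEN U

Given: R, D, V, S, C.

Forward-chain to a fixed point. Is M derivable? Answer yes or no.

Round 1: (3) [IF S and V THEN L]. Adds L.
Round 2: (6) [IF L THEN U]. Adds U.
Fixed point reached. M is concluded only by (2); (2) needs H (never derived).

no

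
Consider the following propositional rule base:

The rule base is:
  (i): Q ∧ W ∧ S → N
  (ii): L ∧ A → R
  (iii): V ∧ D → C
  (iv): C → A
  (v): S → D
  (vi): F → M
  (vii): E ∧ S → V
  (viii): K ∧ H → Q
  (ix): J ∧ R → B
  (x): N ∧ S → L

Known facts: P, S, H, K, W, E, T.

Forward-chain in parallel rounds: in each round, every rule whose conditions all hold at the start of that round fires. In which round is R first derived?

Round 1 fires (v), (vii), (viii), giving D, V, Q.
Round 2 fires (i), (iii), giving N, C.
Round 3 fires (iv), (x), giving A, L.
Round 4 fires (ii), giving R.
R first appears in round 4.

4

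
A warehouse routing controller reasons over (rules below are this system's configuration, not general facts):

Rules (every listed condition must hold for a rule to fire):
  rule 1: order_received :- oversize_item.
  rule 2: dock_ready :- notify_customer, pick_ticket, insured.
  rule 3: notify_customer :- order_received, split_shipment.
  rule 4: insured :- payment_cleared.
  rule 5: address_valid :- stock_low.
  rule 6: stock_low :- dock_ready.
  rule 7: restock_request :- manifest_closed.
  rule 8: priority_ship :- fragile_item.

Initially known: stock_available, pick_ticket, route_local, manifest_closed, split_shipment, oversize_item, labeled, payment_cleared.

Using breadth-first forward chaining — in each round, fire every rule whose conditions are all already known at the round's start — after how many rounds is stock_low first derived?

4

Round 1 — rule 1, rule 4, rule 7, derive order_received, insured, restock_request.
Round 2 — rule 3, derive notify_customer.
Round 3 — rule 2, derive dock_ready.
Round 4 — rule 6, derive stock_low.
stock_low first appears in round 4.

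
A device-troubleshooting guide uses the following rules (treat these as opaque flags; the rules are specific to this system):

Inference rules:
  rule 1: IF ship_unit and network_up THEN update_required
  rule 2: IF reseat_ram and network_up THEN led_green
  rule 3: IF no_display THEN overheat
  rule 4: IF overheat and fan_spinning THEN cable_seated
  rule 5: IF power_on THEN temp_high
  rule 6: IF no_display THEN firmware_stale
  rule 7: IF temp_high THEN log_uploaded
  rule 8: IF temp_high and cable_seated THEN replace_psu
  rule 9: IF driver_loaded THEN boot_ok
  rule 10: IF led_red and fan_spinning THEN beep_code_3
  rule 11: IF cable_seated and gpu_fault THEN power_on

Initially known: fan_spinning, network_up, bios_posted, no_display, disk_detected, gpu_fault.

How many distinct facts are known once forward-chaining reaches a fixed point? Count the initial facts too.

13

Round 1: rule 3 [IF no_display THEN overheat]; rule 6 [IF no_display THEN firmware_stale]. New: overheat, firmware_stale.
Round 2: rule 4 [IF overheat and fan_spinning THEN cable_seated]. New: cable_seated.
Round 3: rule 11 [IF cable_seated and gpu_fault THEN power_on]. New: power_on.
Round 4: rule 5 [IF power_on THEN temp_high]. New: temp_high.
Round 5: rule 7 [IF temp_high THEN log_uploaded]; rule 8 [IF temp_high and cable_seated THEN replace_psu]. New: log_uploaded, replace_psu.
Closure: {bios_posted, cable_seated, disk_detected, fan_spinning, firmware_stale, gpu_fault, log_uploaded, network_up, no_display, overheat, power_on, replace_psu, temp_high} — 13 facts.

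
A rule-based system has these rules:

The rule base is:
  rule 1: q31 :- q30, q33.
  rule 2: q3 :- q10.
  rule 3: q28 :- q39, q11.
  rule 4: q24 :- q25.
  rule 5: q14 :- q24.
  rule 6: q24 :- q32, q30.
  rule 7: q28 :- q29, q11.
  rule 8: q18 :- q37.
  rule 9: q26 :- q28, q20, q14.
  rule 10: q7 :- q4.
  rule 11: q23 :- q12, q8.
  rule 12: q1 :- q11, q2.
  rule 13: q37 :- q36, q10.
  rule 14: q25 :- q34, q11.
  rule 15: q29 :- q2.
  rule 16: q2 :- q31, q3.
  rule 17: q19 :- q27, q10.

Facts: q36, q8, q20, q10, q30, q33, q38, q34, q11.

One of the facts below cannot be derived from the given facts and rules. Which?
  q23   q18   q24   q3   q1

Round 1: rule 1 [q31 :- q30, q33.]; rule 2 [q3 :- q10.]; rule 13 [q37 :- q36, q10.]; rule 14 [q25 :- q34, q11.]. New: q31, q3, q37, q25.
Round 2: rule 4 [q24 :- q25.]; rule 8 [q18 :- q37.]; rule 16 [q2 :- q31, q3.]. New: q24, q18, q2.
Round 3: rule 5 [q14 :- q24.]; rule 12 [q1 :- q11, q2.]; rule 15 [q29 :- q2.]. New: q14, q1, q29.
Round 4: rule 7 [q28 :- q29, q11.]. New: q28.
Round 5: rule 9 [q26 :- q28, q20, q14.]. New: q26.
Derived: q18 (round 2), q24 (round 2), q3 (round 1), q1 (round 3). q23 never appears in any round.

q23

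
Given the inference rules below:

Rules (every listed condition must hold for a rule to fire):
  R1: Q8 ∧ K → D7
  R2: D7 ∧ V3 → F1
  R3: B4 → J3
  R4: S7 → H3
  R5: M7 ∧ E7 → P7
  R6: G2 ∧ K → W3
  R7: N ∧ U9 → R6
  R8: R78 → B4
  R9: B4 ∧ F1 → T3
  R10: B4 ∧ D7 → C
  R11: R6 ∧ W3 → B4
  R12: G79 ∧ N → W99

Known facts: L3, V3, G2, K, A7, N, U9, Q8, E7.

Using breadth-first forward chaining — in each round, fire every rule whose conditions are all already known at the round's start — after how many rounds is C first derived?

3

Round 1: R1 [Q8 ∧ K → D7]; R6 [G2 ∧ K → W3]; R7 [N ∧ U9 → R6]. New: D7, W3, R6.
Round 2: R2 [D7 ∧ V3 → F1]; R11 [R6 ∧ W3 → B4]. New: F1, B4.
Round 3: R3 [B4 → J3]; R9 [B4 ∧ F1 → T3]; R10 [B4 ∧ D7 → C]. New: J3, T3, C.
C first appears in round 3.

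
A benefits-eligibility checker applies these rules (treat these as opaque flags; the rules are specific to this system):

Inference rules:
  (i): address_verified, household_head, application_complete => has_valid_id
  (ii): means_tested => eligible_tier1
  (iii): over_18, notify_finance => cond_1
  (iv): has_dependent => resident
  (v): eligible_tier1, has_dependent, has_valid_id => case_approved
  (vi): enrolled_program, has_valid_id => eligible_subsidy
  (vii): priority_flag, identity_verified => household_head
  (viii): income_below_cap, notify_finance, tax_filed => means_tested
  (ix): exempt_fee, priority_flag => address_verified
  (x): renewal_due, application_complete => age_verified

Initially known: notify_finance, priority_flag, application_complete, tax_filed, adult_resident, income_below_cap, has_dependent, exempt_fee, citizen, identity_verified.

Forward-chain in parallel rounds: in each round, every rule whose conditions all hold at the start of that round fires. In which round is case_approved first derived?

3

Round 1 fires (iv), (vii), (viii), (ix), giving resident, household_head, means_tested, address_verified.
Round 2 fires (i), (ii), giving has_valid_id, eligible_tier1.
Round 3 fires (v), giving case_approved.
case_approved first appears in round 3.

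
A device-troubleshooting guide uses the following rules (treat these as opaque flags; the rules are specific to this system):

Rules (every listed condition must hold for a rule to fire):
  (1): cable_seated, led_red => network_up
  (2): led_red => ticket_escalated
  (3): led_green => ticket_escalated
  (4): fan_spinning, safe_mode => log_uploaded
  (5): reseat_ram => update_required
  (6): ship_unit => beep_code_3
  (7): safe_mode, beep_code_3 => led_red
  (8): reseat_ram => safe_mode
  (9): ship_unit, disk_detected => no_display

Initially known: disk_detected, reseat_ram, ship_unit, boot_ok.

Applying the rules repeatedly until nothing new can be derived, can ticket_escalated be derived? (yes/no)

yes

Round 1 fires (5), (6), (8), (9), giving update_required, beep_code_3, safe_mode, no_display.
Round 2 fires (7), giving led_red.
Round 3 fires (2), giving ticket_escalated.
ticket_escalated appears in round 3, so it is derivable.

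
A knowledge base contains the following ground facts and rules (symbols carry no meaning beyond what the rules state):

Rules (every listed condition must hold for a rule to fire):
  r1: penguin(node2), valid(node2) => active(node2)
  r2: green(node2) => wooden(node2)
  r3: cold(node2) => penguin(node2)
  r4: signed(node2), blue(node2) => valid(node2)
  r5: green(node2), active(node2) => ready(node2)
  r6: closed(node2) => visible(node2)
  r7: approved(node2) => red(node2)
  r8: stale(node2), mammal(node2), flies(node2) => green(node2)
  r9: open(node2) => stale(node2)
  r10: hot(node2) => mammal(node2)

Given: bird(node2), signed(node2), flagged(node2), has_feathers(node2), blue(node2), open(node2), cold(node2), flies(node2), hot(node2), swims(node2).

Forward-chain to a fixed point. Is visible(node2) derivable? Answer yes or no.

no

Round 1: r3 [cold(node2) => penguin(node2)]; r4 [signed(node2), blue(node2) => valid(node2)]; r9 [open(node2) => stale(node2)]; r10 [hot(node2) => mammal(node2)]. New: penguin(node2), valid(node2), stale(node2), mammal(node2).
Round 2: r1 [penguin(node2), valid(node2) => active(node2)]; r8 [stale(node2), mammal(node2), flies(node2) => green(node2)]. New: active(node2), green(node2).
Round 3: r2 [green(node2) => wooden(node2)]; r5 [green(node2), active(node2) => ready(node2)]. New: wooden(node2), ready(node2).
Fixed point reached. visible(node2) is concluded only by r6; r6 needs closed(node2) (never derived).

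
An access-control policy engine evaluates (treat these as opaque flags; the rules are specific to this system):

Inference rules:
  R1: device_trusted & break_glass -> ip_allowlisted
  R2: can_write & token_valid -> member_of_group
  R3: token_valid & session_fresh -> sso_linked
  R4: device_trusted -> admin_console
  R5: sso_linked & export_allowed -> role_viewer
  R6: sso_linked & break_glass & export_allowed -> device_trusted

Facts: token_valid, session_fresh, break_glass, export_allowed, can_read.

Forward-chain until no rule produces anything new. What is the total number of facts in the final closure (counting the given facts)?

10

Round 1 fires R3, giving sso_linked.
Round 2 fires R5, R6, giving role_viewer, device_trusted.
Round 3 fires R1, R4, giving ip_allowlisted, admin_console.
Closure: {admin_console, break_glass, can_read, device_trusted, export_allowed, ip_allowlisted, role_viewer, session_fresh, sso_linked, token_valid} — 10 facts.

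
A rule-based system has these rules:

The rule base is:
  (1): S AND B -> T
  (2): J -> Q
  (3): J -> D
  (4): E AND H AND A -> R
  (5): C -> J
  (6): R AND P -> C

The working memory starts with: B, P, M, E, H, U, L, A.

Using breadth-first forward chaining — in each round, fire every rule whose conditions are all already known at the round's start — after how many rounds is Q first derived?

Round 1 fires (4), giving R.
Round 2 fires (6), giving C.
Round 3 fires (5), giving J.
Round 4 fires (2), (3), giving Q, D.
Q first appears in round 4.

4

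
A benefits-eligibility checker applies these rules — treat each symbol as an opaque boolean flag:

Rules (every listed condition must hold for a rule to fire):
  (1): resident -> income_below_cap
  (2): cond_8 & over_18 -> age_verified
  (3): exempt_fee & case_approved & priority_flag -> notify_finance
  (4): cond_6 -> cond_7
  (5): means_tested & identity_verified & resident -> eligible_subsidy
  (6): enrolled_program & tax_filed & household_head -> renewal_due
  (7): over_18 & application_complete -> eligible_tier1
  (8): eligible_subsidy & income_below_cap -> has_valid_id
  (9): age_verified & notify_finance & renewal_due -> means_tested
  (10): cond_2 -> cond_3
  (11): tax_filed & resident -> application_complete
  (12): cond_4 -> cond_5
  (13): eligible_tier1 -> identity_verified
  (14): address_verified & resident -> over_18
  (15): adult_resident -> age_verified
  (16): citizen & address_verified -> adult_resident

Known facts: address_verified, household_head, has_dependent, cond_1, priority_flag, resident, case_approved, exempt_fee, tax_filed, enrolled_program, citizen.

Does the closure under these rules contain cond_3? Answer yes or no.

Round 1 fires (1), (3), (6), (11), (14), (16), giving income_below_cap, notify_finance, renewal_due, application_complete, over_18, adult_resident.
Round 2 fires (7), (15), giving eligible_tier1, age_verified.
Round 3 fires (9), (13), giving means_tested, identity_verified.
Round 4 fires (5), giving eligible_subsidy.
Round 5 fires (8), giving has_valid_id.
Fixed point reached. cond_3 is concluded only by (10); (10) needs cond_2 (never derived).

no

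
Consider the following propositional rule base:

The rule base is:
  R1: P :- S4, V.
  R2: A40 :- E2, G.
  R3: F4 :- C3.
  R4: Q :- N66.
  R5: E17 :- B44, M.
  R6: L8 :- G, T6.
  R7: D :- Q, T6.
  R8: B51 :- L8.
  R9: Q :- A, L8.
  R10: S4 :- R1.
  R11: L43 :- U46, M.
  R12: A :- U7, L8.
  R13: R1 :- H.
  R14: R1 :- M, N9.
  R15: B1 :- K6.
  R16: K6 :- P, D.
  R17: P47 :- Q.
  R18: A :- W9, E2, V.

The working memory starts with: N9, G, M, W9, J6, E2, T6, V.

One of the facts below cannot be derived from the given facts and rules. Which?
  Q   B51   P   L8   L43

L43

Round 1 fires R2, R6, R14, R18, giving A40, L8, R1, A.
Round 2 fires R8, R9, R10, giving B51, Q, S4.
Round 3 fires R1, R7, R17, giving P, D, P47.
Round 4 fires R16, giving K6.
Round 5 fires R15, giving B1.
Derived: P (round 3), L8 (round 1), Q (round 2), B51 (round 2). L43 never appears in any round.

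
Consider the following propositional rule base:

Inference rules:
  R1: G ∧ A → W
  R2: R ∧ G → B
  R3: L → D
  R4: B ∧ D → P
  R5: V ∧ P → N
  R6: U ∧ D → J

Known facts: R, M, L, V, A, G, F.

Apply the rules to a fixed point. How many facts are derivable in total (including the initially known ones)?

Round 1 — R1, R2, R3, derive W, B, D.
Round 2 — R4, derive P.
Round 3 — R5, derive N.
Closure: {A, B, D, F, G, L, M, N, P, R, V, W} — 12 facts.

12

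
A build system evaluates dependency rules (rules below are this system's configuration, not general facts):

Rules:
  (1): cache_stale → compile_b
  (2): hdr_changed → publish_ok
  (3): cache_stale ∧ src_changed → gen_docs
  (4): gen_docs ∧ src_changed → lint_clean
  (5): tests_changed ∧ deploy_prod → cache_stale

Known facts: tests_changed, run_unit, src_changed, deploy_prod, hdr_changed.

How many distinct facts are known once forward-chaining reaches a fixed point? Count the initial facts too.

Round 1: (2) [hdr_changed → publish_ok]; (5) [tests_changed ∧ deploy_prod → cache_stale]. Adds publish_ok, cache_stale.
Round 2: (1) [cache_stale → compile_b]; (3) [cache_stale ∧ src_changed → gen_docs]. Adds compile_b, gen_docs.
Round 3: (4) [gen_docs ∧ src_changed → lint_clean]. Adds lint_clean.
Closure: {cache_stale, compile_b, deploy_prod, gen_docs, hdr_changed, lint_clean, publish_ok, run_unit, src_changed, tests_changed} — 10 facts.

10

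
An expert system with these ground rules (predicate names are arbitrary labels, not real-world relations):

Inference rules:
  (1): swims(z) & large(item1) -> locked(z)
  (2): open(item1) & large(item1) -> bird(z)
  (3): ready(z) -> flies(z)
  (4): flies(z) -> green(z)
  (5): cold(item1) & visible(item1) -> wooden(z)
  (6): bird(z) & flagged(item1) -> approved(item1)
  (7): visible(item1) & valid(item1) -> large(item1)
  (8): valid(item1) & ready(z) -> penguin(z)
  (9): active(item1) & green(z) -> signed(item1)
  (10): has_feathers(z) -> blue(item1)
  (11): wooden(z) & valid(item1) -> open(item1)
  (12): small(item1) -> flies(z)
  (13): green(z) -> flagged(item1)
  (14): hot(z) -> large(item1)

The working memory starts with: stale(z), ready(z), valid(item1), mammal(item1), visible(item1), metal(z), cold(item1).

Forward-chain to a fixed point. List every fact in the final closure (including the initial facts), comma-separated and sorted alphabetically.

Round 1 fires (3), (5), (7), (8), giving flies(z), wooden(z), large(item1), penguin(z).
Round 2 fires (4), (11), giving green(z), open(item1).
Round 3 fires (2), (13), giving bird(z), flagged(item1).
Round 4 fires (6), giving approved(item1).

approved(item1), bird(z), cold(item1), flagged(item1), flies(z), green(z), large(item1), mammal(item1), metal(z), open(item1), penguin(z), ready(z), stale(z), valid(item1), visible(item1), wooden(z)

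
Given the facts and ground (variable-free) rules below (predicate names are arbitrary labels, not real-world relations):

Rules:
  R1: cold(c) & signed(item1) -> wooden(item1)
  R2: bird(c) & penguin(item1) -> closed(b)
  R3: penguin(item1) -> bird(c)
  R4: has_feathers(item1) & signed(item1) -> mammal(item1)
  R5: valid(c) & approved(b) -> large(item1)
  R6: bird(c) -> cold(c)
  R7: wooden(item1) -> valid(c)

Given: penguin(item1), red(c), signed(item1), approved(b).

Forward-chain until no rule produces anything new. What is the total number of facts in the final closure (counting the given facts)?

Round 1: R3 [penguin(item1) -> bird(c)]. Adds bird(c).
Round 2: R2 [bird(c) & penguin(item1) -> closed(b)]; R6 [bird(c) -> cold(c)]. Adds closed(b), cold(c).
Round 3: R1 [cold(c) & signed(item1) -> wooden(item1)]. Adds wooden(item1).
Round 4: R7 [wooden(item1) -> valid(c)]. Adds valid(c).
Round 5: R5 [valid(c) & approved(b) -> large(item1)]. Adds large(item1).
Closure: {approved(b), bird(c), closed(b), cold(c), large(item1), penguin(item1), red(c), signed(item1), valid(c), wooden(item1)} — 10 facts.

10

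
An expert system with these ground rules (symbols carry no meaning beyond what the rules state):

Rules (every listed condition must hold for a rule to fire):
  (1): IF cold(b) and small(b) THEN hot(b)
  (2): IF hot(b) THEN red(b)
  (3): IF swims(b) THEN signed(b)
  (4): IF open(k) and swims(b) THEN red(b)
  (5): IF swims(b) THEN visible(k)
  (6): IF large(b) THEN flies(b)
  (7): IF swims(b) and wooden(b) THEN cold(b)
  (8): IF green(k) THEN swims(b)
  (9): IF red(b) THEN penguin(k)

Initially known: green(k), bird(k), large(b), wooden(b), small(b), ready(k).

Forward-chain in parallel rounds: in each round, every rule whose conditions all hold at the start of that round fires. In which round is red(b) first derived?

Round 1 — (6), (8), derive flies(b), swims(b).
Round 2 — (3), (5), (7), derive signed(b), visible(k), cold(b).
Round 3 — (1), derive hot(b).
Round 4 — (2), derive red(b).
red(b) first appears in round 4.

4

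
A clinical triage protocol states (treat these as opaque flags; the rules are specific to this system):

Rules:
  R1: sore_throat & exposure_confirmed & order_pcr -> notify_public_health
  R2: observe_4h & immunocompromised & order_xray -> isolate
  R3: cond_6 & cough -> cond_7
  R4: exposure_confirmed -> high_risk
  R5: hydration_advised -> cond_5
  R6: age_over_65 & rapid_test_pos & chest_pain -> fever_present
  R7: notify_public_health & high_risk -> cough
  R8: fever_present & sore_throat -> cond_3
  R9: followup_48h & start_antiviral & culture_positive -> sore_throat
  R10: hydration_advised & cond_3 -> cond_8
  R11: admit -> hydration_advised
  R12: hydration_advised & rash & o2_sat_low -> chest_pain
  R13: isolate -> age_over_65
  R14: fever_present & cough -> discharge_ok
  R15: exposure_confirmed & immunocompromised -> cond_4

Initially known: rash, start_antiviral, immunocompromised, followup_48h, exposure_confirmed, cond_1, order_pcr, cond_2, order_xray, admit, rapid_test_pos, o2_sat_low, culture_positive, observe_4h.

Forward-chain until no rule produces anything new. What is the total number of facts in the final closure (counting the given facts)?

28

Round 1 — R2, R4, R9, R11, R15, derive isolate, high_risk, sore_throat, hydration_advised, cond_4.
Round 2 — R1, R5, R12, R13, derive notify_public_health, cond_5, chest_pain, age_over_65.
Round 3 — R6, R7, derive fever_present, cough.
Round 4 — R8, R14, derive cond_3, discharge_ok.
Round 5 — R10, derive cond_8.
Closure: {admit, age_over_65, chest_pain, cond_1, cond_2, cond_3, cond_4, cond_5, cond_8, cough, culture_positive, discharge_ok, exposure_confirmed, fever_present, followup_48h, high_risk, hydration_advised, immunocompromised, isolate, notify_public_health, o2_sat_low, observe_4h, order_pcr, order_xray, rapid_test_pos, rash, sore_throat, start_antiviral} — 28 facts.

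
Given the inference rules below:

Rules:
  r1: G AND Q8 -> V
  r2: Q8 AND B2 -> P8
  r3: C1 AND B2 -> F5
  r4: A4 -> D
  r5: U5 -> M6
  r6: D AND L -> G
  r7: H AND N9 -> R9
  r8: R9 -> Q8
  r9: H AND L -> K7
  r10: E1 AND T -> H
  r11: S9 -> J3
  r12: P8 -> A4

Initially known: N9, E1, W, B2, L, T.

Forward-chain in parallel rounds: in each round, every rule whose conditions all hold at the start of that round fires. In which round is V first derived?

Round 1: r10 [E1 AND T -> H]. New: H.
Round 2: r7 [H AND N9 -> R9]; r9 [H AND L -> K7]. New: R9, K7.
Round 3: r8 [R9 -> Q8]. New: Q8.
Round 4: r2 [Q8 AND B2 -> P8]. New: P8.
Round 5: r12 [P8 -> A4]. New: A4.
Round 6: r4 [A4 -> D]. New: D.
Round 7: r6 [D AND L -> G]. New: G.
Round 8: r1 [G AND Q8 -> V]. New: V.
V first appears in round 8.

8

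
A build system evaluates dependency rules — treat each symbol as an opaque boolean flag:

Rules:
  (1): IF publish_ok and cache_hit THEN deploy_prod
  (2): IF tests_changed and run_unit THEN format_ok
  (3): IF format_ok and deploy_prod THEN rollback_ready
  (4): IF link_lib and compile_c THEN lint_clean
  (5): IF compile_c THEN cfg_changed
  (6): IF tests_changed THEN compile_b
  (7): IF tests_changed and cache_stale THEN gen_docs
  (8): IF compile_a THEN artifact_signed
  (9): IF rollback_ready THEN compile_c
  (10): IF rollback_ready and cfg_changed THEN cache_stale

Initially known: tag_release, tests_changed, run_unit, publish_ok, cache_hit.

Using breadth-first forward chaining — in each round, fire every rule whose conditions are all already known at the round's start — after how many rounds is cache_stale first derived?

[1] (1) [IF publish_ok and cache_hit THEN deploy_prod]; (2) [IF tests_changed and run_unit THEN format_ok]; (6) [IF tests_changed THEN compile_b]. ⇒ new: deploy_prod, format_ok, compile_b.
[2] (3) [IF format_ok and deploy_prod THEN rollback_ready]. ⇒ new: rollback_ready.
[3] (9) [IF rollback_ready THEN compile_c]. ⇒ new: compile_c.
[4] (5) [IF compile_c THEN cfg_changed]. ⇒ new: cfg_changed.
[5] (10) [IF rollback_ready and cfg_changed THEN cache_stale]. ⇒ new: cache_stale.
cache_stale first appears in round 5.

5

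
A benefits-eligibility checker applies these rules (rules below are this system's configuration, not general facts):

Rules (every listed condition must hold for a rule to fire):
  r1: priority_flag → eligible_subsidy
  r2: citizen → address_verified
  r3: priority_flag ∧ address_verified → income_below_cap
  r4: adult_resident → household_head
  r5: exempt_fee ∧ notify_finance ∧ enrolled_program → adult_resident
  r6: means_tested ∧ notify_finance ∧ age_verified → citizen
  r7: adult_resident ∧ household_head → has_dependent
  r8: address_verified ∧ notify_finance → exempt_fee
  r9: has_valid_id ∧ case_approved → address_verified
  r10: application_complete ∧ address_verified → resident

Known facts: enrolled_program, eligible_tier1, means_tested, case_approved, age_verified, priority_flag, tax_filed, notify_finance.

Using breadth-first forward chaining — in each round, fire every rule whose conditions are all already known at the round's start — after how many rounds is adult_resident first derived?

Round 1: r1 [priority_flag → eligible_subsidy]; r6 [means_tested ∧ notify_finance ∧ age_verified → citizen]. New: eligible_subsidy, citizen.
Round 2: r2 [citizen → address_verified]. New: address_verified.
Round 3: r3 [priority_flag ∧ address_verified → income_below_cap]; r8 [address_verified ∧ notify_finance → exempt_fee]. New: income_below_cap, exempt_fee.
Round 4: r5 [exempt_fee ∧ notify_finance ∧ enrolled_program → adult_resident]. New: adult_resident.
adult_resident first appears in round 4.

4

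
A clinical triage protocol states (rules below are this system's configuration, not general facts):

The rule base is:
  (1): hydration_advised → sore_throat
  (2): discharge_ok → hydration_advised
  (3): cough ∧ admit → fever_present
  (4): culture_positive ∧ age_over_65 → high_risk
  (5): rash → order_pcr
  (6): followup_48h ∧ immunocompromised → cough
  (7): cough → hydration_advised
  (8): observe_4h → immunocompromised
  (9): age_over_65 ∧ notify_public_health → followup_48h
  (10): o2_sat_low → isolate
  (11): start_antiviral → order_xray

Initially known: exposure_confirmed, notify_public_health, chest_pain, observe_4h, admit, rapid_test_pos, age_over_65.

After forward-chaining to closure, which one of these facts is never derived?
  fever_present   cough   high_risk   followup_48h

high_risk

Round 1 — (8), (9), derive immunocompromised, followup_48h.
Round 2 — (6), derive cough.
Round 3 — (3), (7), derive fever_present, hydration_advised.
Round 4 — (1), derive sore_throat.
Derived: fever_present (round 3), cough (round 2), followup_48h (round 1). high_risk never appears in any round.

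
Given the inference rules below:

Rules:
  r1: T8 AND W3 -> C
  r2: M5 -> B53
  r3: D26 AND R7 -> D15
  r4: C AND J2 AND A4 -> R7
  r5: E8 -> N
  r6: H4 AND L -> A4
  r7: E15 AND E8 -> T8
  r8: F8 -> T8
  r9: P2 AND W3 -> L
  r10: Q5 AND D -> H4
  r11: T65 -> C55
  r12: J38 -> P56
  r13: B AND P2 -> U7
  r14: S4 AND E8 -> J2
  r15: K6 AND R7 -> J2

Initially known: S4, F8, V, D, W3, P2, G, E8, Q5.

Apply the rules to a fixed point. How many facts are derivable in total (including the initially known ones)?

[1] r5 [E8 -> N]; r8 [F8 -> T8]; r9 [P2 AND W3 -> L]; r10 [Q5 AND D -> H4]; r14 [S4 AND E8 -> J2]. ⇒ new: N, T8, L, H4, J2.
[2] r1 [T8 AND W3 -> C]; r6 [H4 AND L -> A4]. ⇒ new: C, A4.
[3] r4 [C AND J2 AND A4 -> R7]. ⇒ new: R7.
Closure: {A4, C, D, E8, F8, G, H4, J2, L, N, P2, Q5, R7, S4, T8, V, W3} — 17 facts.

17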